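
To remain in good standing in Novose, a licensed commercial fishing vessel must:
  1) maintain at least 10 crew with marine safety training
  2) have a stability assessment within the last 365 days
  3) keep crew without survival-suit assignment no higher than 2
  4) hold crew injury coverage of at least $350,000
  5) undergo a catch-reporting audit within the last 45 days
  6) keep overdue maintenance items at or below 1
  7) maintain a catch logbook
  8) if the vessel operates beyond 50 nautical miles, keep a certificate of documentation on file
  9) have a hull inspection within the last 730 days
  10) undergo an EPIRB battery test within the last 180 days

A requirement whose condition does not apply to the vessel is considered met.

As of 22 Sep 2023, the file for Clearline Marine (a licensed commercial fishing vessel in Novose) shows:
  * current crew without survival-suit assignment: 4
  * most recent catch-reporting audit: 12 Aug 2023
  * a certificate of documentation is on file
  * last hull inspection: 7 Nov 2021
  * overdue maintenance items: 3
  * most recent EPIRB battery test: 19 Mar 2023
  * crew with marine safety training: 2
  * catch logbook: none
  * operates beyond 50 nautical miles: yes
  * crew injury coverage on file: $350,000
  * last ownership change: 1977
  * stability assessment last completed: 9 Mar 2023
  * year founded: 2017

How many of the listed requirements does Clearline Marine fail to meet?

5

1. crew with marine safety training 2 < 10 → not met
2. stability assessment 197 days ago vs limit 365 → met
3. crew without survival-suit assignment 4 > 2 → not met
4. crew injury coverage $350,000 ≥ $350,000 → met
5. catch-reporting audit 41 days ago vs limit 45 → met
6. overdue maintenance items 3 > 1 → not met
7. catch logbook absent → not met
8. condition 'operates beyond 50 nautical miles' holds; certificate of documentation present → met
9. hull inspection 684 days ago vs limit 730 → met
10. EPIRB battery test 187 days ago vs limit 180 → not met
Not met: 5 of 10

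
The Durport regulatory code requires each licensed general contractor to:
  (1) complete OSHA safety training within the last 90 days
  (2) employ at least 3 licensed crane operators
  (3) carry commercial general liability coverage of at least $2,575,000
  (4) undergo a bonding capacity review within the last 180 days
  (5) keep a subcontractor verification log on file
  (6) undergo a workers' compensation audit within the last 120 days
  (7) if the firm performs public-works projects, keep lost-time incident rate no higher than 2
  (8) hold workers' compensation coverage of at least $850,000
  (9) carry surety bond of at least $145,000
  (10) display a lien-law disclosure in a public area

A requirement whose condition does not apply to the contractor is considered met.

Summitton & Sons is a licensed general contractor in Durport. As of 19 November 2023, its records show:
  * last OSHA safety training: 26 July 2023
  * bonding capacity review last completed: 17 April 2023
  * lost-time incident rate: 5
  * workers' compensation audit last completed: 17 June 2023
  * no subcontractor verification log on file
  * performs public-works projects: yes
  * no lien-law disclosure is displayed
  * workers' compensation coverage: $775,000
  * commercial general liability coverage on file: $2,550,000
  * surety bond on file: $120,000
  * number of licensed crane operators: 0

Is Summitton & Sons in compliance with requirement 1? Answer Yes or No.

No

1. OSHA safety training 116 days ago vs limit 90 → not met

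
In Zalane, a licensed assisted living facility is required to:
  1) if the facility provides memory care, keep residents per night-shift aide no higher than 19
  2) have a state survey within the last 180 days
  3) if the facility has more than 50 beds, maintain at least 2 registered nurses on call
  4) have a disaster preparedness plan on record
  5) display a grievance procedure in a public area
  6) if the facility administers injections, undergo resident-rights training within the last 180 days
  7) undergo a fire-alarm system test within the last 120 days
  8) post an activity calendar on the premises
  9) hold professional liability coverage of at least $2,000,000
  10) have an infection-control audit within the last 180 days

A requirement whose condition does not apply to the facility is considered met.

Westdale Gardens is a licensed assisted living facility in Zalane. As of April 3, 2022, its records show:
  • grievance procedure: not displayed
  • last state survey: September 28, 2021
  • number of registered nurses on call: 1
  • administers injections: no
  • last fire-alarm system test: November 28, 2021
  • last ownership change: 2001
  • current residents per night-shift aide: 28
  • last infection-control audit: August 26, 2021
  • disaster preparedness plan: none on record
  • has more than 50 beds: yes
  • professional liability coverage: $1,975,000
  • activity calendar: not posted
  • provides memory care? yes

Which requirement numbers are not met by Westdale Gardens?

1. condition 'provides memory care' holds; residents per night-shift aide 28 > 19 → not met
2. state survey 187 days ago vs limit 180 → not met
3. condition 'has more than 50 beds' holds; registered nurses on call 1 < 2 → not met
4. disaster preparedness plan absent → not met
5. grievance procedure absent → not met
6. condition 'administers injections' does not hold → requirement n/a → met
7. fire-alarm system test 126 days ago vs limit 120 → not met
8. activity calendar absent → not met
9. professional liability coverage $1,975,000 < $2,000,000 → not met
10. infection-control audit 220 days ago vs limit 180 → not met
Not met: 1, 2, 3, 4, 5, 7, 8, 9, 10

1, 2, 3, 4, 5, 7, 8, 9, 10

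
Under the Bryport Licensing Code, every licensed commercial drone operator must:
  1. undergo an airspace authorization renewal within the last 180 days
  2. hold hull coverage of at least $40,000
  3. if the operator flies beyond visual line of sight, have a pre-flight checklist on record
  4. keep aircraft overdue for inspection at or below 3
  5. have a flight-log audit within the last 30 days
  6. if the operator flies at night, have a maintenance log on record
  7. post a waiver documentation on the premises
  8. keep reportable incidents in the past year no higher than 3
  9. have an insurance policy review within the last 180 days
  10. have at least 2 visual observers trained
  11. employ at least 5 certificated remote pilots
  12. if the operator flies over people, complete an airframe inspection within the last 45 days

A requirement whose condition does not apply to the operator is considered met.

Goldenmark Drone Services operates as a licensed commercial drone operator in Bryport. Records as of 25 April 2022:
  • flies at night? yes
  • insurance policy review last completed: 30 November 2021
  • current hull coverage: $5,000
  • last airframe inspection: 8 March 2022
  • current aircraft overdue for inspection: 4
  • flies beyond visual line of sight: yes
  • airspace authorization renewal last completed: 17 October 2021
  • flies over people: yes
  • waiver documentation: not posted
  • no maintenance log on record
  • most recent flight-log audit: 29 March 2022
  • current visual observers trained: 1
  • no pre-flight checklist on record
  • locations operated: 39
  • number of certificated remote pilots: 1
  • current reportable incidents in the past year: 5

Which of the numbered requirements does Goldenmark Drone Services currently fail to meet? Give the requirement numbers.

1. airspace authorization renewal 190 days ago vs limit 180 → not met
2. hull coverage $5,000 < $40,000 → not met
3. condition 'flies beyond visual line of sight' holds; pre-flight checklist absent → not met
4. aircraft overdue for inspection 4 > 3 → not met
5. flight-log audit 27 days ago vs limit 30 → met
6. condition 'flies at night' holds; maintenance log absent → not met
7. waiver documentation absent → not met
8. reportable incidents in the past year 5 > 3 → not met
9. insurance policy review 146 days ago vs limit 180 → met
10. visual observers trained 1 < 2 → not met
11. certificated remote pilots 1 < 5 → not met
12. condition 'flies over people' holds; airframe inspection 48 days ago vs limit 45 → not met
Not met: 1, 2, 3, 4, 6, 7, 8, 10, 11, 12

1, 2, 3, 4, 6, 7, 8, 10, 11, 12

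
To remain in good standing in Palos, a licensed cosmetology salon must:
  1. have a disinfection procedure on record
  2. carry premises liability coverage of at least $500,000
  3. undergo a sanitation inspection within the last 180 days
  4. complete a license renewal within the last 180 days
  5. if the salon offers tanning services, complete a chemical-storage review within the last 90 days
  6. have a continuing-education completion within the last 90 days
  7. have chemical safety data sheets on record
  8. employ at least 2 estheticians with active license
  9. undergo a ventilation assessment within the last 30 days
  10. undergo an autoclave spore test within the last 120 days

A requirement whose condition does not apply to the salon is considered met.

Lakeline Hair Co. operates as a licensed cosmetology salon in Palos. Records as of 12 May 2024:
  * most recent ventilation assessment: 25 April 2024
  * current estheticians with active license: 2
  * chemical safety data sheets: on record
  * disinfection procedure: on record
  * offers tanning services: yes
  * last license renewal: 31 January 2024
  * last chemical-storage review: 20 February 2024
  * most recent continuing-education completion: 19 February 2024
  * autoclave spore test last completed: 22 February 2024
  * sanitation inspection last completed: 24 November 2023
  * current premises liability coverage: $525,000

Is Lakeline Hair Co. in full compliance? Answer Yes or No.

Yes

1. disinfection procedure present → met
2. premises liability coverage $525,000 ≥ $500,000 → met
3. sanitation inspection 170 days ago vs limit 180 → met
4. license renewal 102 days ago vs limit 180 → met
5. condition 'offers tanning services' holds; chemical-storage review 82 days ago vs limit 90 → met
6. continuing-education completion 83 days ago vs limit 90 → met
7. chemical safety data sheets present → met
8. estheticians with active license 2 ≥ 2 → met
9. ventilation assessment 17 days ago vs limit 30 → met
10. autoclave spore test 80 days ago vs limit 120 → met
All met.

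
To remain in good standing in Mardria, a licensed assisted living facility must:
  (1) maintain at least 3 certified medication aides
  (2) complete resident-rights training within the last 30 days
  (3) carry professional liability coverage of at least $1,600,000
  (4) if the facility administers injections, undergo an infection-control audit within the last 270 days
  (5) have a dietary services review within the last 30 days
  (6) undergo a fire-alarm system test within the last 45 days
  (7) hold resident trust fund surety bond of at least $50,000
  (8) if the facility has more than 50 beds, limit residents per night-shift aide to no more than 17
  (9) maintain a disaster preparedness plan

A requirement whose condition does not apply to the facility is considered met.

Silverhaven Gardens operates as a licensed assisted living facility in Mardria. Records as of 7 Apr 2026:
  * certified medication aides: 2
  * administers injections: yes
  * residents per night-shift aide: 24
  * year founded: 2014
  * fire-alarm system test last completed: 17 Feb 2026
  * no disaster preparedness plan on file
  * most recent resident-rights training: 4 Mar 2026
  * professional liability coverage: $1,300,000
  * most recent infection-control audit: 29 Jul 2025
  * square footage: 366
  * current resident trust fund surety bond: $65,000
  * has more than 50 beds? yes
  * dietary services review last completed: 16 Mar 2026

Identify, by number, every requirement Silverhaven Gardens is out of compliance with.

1. certified medication aides 2 < 3 → not met
2. resident-rights training 34 days ago vs limit 30 → not met
3. professional liability coverage $1,300,000 < $1,600,000 → not met
4. condition 'administers injections' holds; infection-control audit 252 days ago vs limit 270 → met
5. dietary services review 22 days ago vs limit 30 → met
6. fire-alarm system test 49 days ago vs limit 45 → not met
7. resident trust fund surety bond $65,000 ≥ $50,000 → met
8. condition 'has more than 50 beds' holds; residents per night-shift aide 24 > 17 → not met
9. disaster preparedness plan absent → not met
Not met: 1, 2, 3, 6, 8, 9

1, 2, 3, 6, 8, 9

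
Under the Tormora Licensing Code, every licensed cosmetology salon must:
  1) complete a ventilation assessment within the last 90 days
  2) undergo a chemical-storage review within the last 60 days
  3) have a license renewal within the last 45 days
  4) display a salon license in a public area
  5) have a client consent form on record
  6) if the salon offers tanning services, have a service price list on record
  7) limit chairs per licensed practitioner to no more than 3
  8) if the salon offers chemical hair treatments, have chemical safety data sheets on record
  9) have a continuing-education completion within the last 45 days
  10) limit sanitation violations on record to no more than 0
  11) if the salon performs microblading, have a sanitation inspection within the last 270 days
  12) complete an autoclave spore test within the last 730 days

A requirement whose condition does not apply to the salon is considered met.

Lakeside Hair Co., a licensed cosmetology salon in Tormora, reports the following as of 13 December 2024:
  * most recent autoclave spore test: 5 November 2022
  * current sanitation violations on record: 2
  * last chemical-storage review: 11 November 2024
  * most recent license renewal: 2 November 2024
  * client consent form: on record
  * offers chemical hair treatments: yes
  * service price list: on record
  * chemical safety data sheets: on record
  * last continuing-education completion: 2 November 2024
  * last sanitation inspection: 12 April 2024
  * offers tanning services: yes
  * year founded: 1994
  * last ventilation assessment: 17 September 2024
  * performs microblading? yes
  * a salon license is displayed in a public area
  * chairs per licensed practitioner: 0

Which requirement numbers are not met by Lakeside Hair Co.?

10, 12

1. ventilation assessment 87 days ago vs limit 90 → met
2. chemical-storage review 32 days ago vs limit 60 → met
3. license renewal 41 days ago vs limit 45 → met
4. salon license present → met
5. client consent form present → met
6. condition 'offers tanning services' holds; service price list present → met
7. chairs per licensed practitioner 0 ≤ 3 → met
8. condition 'offers chemical hair treatments' holds; chemical safety data sheets present → met
9. continuing-education completion 41 days ago vs limit 45 → met
10. sanitation violations on record 2 > 0 → not met
11. condition 'performs microblading' holds; sanitation inspection 245 days ago vs limit 270 → met
12. autoclave spore test 769 days ago vs limit 730 → not met
Not met: 10, 12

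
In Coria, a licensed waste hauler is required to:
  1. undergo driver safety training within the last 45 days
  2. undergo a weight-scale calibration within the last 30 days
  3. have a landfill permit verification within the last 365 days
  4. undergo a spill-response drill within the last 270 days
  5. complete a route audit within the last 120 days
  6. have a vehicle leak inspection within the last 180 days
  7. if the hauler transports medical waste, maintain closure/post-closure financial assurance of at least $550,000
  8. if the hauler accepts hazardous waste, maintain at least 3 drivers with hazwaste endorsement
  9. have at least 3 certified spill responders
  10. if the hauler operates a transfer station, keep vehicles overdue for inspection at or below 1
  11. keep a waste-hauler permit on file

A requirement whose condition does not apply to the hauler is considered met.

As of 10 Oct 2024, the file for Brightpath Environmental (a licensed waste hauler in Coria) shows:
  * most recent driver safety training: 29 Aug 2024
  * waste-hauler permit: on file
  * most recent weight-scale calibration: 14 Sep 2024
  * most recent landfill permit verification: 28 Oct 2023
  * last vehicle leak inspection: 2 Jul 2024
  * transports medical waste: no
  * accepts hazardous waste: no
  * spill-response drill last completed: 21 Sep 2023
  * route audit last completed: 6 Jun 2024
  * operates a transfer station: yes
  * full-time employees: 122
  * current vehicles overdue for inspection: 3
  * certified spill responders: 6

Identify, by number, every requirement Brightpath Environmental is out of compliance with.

1. driver safety training 42 days ago vs limit 45 → met
2. weight-scale calibration 26 days ago vs limit 30 → met
3. landfill permit verification 348 days ago vs limit 365 → met
4. spill-response drill 385 days ago vs limit 270 → not met
5. route audit 126 days ago vs limit 120 → not met
6. vehicle leak inspection 100 days ago vs limit 180 → met
7. condition 'transports medical waste' does not hold → requirement n/a → met
8. condition 'accepts hazardous waste' does not hold → requirement n/a → met
9. certified spill responders 6 ≥ 3 → met
10. condition 'operates a transfer station' holds; vehicles overdue for inspection 3 > 1 → not met
11. waste-hauler permit present → met
Not met: 4, 5, 10

4, 5, 10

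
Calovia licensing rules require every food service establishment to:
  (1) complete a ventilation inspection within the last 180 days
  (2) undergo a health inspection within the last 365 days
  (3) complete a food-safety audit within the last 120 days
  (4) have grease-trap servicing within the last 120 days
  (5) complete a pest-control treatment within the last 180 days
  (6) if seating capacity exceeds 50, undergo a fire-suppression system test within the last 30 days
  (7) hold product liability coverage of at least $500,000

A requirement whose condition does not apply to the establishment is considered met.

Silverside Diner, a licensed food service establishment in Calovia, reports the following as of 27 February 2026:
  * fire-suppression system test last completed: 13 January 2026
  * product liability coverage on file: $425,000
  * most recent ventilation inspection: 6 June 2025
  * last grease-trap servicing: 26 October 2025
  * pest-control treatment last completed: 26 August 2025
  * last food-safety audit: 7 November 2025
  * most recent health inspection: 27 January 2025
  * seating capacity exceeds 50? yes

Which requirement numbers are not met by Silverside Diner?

1. ventilation inspection 266 days ago vs limit 180 → not met
2. health inspection 396 days ago vs limit 365 → not met
3. food-safety audit 112 days ago vs limit 120 → met
4. grease-trap servicing 124 days ago vs limit 120 → not met
5. pest-control treatment 185 days ago vs limit 180 → not met
6. condition 'seating capacity exceeds 50' holds; fire-suppression system test 45 days ago vs limit 30 → not met
7. product liability coverage $425,000 < $500,000 → not met
Not met: 1, 2, 4, 5, 6, 7

1, 2, 4, 5, 6, 7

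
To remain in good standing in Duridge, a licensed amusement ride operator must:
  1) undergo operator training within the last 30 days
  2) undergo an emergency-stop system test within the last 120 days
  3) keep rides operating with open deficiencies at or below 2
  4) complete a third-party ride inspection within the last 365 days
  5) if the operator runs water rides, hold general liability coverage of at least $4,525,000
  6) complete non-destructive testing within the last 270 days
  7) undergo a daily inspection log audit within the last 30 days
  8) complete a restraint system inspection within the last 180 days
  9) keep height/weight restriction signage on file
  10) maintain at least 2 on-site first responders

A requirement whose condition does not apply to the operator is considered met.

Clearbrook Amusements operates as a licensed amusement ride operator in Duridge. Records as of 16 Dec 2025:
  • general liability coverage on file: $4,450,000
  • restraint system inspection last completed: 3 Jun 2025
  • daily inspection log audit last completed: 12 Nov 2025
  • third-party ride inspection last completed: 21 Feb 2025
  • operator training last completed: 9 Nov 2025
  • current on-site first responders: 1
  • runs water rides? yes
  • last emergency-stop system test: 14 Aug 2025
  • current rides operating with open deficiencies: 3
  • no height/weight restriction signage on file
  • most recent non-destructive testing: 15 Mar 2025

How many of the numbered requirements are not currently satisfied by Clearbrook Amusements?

1. operator training 37 days ago vs limit 30 → not met
2. emergency-stop system test 124 days ago vs limit 120 → not met
3. rides operating with open deficiencies 3 > 2 → not met
4. third-party ride inspection 298 days ago vs limit 365 → met
5. condition 'runs water rides' holds; general liability coverage $4,450,000 < $4,525,000 → not met
6. non-destructive testing 276 days ago vs limit 270 → not met
7. daily inspection log audit 34 days ago vs limit 30 → not met
8. restraint system inspection 196 days ago vs limit 180 → not met
9. height/weight restriction signage absent → not met
10. on-site first responders 1 < 2 → not met
Not met: 9 of 10

9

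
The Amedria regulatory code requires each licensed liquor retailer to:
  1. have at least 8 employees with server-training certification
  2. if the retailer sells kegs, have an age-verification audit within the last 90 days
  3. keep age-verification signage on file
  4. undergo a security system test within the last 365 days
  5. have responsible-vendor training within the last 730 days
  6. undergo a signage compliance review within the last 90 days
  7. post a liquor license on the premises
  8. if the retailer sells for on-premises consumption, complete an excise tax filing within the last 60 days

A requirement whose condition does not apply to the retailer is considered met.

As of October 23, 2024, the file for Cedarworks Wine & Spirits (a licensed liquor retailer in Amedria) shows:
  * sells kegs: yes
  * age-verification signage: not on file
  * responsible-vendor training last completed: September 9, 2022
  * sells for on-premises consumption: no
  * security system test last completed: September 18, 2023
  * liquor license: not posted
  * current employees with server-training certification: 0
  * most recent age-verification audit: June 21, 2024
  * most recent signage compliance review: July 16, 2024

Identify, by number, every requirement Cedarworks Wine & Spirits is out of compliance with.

1, 2, 3, 4, 5, 6, 7

1. employees with server-training certification 0 < 8 → not met
2. condition 'sells kegs' holds; age-verification audit 124 days ago vs limit 90 → not met
3. age-verification signage absent → not met
4. security system test 401 days ago vs limit 365 → not met
5. responsible-vendor training 775 days ago vs limit 730 → not met
6. signage compliance review 99 days ago vs limit 90 → not met
7. liquor license absent → not met
8. condition 'sells for on-premises consumption' does not hold → requirement n/a → met
Not met: 1, 2, 3, 4, 5, 6, 7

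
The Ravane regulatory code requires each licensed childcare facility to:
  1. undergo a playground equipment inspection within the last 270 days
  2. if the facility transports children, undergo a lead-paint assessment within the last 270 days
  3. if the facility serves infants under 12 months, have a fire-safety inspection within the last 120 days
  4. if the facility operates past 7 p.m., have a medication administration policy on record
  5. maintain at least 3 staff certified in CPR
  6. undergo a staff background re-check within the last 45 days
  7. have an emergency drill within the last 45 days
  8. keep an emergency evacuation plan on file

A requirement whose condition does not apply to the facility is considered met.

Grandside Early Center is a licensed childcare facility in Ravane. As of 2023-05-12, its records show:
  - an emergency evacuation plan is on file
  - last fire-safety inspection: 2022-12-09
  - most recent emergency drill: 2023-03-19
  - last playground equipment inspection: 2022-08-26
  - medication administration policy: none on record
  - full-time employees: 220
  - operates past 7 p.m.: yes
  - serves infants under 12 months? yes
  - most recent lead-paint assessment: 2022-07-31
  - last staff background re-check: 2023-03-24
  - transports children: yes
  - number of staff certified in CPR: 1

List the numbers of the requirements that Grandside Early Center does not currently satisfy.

2, 3, 4, 5, 6, 7

1. playground equipment inspection 259 days ago vs limit 270 → met
2. condition 'transports children' holds; lead-paint assessment 285 days ago vs limit 270 → not met
3. condition 'serves infants under 12 months' holds; fire-safety inspection 154 days ago vs limit 120 → not met
4. condition 'operates past 7 p.m.' holds; medication administration policy absent → not met
5. staff certified in CPR 1 < 3 → not met
6. staff background re-check 49 days ago vs limit 45 → not met
7. emergency drill 54 days ago vs limit 45 → not met
8. emergency evacuation plan present → met
Not met: 2, 3, 4, 5, 6, 7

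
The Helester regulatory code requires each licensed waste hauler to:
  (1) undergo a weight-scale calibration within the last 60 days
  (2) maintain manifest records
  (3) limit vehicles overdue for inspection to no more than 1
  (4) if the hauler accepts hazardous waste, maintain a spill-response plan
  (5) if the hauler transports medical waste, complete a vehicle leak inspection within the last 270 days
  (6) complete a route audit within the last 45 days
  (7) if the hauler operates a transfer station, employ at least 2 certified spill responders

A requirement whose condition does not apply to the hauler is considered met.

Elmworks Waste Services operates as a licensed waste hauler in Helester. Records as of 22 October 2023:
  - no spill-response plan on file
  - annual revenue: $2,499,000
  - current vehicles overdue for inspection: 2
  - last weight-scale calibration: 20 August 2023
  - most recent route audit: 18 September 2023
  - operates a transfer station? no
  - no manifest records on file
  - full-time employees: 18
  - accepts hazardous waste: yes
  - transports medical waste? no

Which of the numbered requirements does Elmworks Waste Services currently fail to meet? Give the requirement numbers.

1, 2, 3, 4

1. weight-scale calibration 63 days ago vs limit 60 → not met
2. manifest records absent → not met
3. vehicles overdue for inspection 2 > 1 → not met
4. condition 'accepts hazardous waste' holds; spill-response plan absent → not met
5. condition 'transports medical waste' does not hold → requirement n/a → met
6. route audit 34 days ago vs limit 45 → met
7. condition 'operates a transfer station' does not hold → requirement n/a → met
Not met: 1, 2, 3, 4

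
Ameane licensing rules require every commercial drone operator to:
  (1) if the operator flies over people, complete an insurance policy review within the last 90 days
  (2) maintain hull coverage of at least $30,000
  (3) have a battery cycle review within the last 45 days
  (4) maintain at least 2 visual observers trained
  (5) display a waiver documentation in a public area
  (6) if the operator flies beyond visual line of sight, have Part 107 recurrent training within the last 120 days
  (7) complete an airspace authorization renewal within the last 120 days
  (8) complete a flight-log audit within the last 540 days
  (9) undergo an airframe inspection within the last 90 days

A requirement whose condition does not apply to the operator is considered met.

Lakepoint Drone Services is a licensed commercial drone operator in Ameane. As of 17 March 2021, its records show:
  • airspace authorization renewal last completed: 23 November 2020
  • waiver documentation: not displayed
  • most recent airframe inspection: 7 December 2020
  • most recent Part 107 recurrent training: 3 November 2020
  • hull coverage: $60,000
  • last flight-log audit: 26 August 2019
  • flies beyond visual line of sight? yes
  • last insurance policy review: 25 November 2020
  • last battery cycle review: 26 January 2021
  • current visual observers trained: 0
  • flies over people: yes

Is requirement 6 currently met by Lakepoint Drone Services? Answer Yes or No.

6. condition 'flies beyond visual line of sight' holds; Part 107 recurrent training 134 days ago vs limit 120 → not met

No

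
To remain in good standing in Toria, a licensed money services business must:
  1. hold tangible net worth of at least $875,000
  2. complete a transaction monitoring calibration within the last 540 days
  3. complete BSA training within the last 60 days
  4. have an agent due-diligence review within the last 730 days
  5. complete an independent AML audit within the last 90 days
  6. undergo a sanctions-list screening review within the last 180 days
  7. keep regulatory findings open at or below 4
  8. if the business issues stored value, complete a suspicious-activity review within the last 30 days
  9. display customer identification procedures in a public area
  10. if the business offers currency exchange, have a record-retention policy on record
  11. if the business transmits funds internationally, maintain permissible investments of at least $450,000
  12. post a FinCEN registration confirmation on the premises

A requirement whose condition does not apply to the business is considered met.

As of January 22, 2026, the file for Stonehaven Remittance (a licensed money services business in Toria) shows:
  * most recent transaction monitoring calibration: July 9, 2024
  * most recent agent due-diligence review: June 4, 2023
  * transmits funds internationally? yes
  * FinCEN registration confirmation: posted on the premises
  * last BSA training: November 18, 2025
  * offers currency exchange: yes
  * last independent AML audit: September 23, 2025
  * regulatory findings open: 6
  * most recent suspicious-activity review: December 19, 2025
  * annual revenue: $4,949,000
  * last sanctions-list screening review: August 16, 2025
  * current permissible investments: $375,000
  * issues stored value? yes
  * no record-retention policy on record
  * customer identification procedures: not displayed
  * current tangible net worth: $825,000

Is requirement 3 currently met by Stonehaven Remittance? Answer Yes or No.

No

3. BSA training 65 days ago vs limit 60 → not met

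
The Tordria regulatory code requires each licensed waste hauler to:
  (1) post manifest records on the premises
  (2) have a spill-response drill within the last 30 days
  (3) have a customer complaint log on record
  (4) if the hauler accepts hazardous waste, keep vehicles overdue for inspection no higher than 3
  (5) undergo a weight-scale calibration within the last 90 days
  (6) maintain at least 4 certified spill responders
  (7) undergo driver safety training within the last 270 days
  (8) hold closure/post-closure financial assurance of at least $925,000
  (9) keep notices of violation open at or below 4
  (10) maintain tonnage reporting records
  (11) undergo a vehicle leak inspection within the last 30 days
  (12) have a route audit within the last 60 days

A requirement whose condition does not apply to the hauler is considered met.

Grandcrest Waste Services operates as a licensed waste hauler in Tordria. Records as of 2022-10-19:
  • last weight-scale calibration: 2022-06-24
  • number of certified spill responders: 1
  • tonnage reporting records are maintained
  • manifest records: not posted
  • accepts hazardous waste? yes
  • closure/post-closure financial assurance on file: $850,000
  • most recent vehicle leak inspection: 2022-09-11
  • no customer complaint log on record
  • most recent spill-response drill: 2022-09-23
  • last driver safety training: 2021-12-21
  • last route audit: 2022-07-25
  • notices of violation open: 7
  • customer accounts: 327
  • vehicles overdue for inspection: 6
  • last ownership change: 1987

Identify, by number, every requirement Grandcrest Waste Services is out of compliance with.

1, 3, 4, 5, 6, 7, 8, 9, 11, 12

1. manifest records absent → not met
2. spill-response drill 26 days ago vs limit 30 → met
3. customer complaint log absent → not met
4. condition 'accepts hazardous waste' holds; vehicles overdue for inspection 6 > 3 → not met
5. weight-scale calibration 117 days ago vs limit 90 → not met
6. certified spill responders 1 < 4 → not met
7. driver safety training 302 days ago vs limit 270 → not met
8. closure/post-closure financial assurance $850,000 < $925,000 → not met
9. notices of violation open 7 > 4 → not met
10. tonnage reporting records present → met
11. vehicle leak inspection 38 days ago vs limit 30 → not met
12. route audit 86 days ago vs limit 60 → not met
Not met: 1, 3, 4, 5, 6, 7, 8, 9, 11, 12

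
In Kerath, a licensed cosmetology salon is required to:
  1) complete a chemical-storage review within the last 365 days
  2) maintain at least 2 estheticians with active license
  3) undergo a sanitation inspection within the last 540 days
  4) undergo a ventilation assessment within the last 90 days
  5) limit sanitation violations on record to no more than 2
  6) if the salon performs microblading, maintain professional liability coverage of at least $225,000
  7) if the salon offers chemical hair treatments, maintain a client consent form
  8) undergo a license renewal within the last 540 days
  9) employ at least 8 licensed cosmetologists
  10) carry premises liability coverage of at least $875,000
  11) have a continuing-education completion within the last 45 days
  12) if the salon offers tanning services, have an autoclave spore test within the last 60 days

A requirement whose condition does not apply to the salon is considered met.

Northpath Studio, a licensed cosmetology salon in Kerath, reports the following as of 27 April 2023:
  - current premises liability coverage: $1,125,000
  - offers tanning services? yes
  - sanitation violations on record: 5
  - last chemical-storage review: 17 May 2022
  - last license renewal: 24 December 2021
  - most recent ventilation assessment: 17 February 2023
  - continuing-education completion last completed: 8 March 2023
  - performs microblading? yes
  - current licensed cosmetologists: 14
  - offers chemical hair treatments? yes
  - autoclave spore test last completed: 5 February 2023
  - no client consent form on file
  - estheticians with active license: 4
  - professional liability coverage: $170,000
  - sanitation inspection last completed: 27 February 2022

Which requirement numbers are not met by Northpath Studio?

5, 6, 7, 11, 12

1. chemical-storage review 345 days ago vs limit 365 → met
2. estheticians with active license 4 ≥ 2 → met
3. sanitation inspection 424 days ago vs limit 540 → met
4. ventilation assessment 69 days ago vs limit 90 → met
5. sanitation violations on record 5 > 2 → not met
6. condition 'performs microblading' holds; professional liability coverage $170,000 < $225,000 → not met
7. condition 'offers chemical hair treatments' holds; client consent form absent → not met
8. license renewal 489 days ago vs limit 540 → met
9. licensed cosmetologists 14 ≥ 8 → met
10. premises liability coverage $1,125,000 ≥ $875,000 → met
11. continuing-education completion 50 days ago vs limit 45 → not met
12. condition 'offers tanning services' holds; autoclave spore test 81 days ago vs limit 60 → not met
Not met: 5, 6, 7, 11, 12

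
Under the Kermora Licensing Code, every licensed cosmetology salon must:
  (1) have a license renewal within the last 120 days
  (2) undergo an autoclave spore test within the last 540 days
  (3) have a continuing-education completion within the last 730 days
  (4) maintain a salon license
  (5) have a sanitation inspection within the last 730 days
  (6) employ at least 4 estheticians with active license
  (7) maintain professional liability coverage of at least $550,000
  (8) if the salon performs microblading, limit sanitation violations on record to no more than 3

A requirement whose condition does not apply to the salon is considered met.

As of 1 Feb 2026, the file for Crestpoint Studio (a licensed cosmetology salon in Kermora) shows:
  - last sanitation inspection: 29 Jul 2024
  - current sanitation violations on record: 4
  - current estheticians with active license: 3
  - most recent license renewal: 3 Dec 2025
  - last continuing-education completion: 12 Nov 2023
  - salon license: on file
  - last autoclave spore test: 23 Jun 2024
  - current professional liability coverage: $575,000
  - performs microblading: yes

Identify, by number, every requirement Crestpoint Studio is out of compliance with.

2, 3, 6, 8

1. license renewal 60 days ago vs limit 120 → met
2. autoclave spore test 588 days ago vs limit 540 → not met
3. continuing-education completion 812 days ago vs limit 730 → not met
4. salon license present → met
5. sanitation inspection 552 days ago vs limit 730 → met
6. estheticians with active license 3 < 4 → not met
7. professional liability coverage $575,000 ≥ $550,000 → met
8. condition 'performs microblading' holds; sanitation violations on record 4 > 3 → not met
Not met: 2, 3, 6, 8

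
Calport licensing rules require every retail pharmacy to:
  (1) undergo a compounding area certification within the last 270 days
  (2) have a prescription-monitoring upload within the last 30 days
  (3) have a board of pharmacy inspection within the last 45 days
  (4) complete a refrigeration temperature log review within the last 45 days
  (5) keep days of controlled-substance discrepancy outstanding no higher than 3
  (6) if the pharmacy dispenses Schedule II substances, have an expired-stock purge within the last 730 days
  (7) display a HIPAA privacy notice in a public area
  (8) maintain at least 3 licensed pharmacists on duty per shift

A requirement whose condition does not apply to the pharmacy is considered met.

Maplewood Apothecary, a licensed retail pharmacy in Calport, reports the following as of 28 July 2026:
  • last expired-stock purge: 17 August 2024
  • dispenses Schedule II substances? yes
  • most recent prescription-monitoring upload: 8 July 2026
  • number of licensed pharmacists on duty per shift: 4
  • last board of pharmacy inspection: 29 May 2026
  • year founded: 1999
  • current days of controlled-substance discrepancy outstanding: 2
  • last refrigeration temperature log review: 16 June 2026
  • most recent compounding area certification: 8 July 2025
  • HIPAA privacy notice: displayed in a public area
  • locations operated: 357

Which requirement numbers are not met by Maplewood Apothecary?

1. compounding area certification 385 days ago vs limit 270 → not met
2. prescription-monitoring upload 20 days ago vs limit 30 → met
3. board of pharmacy inspection 60 days ago vs limit 45 → not met
4. refrigeration temperature log review 42 days ago vs limit 45 → met
5. days of controlled-substance discrepancy outstanding 2 ≤ 3 → met
6. condition 'dispenses Schedule II substances' holds; expired-stock purge 710 days ago vs limit 730 → met
7. HIPAA privacy notice present → met
8. licensed pharmacists on duty per shift 4 ≥ 3 → met
Not met: 1, 3

1, 3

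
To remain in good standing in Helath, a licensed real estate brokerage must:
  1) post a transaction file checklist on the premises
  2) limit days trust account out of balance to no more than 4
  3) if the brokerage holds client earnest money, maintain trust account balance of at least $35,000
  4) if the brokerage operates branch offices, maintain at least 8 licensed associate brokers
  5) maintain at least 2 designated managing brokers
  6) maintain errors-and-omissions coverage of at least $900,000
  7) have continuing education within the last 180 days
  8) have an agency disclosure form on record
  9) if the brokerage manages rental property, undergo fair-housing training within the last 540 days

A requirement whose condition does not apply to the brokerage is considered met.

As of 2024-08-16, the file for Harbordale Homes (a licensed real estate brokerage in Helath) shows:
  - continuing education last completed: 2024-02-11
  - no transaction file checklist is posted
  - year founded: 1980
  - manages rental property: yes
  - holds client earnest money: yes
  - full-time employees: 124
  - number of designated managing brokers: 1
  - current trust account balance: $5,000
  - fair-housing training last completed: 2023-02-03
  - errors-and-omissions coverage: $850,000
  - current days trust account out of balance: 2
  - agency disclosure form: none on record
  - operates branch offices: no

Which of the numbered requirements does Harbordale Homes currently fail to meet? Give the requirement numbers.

1. transaction file checklist absent → not met
2. days trust account out of balance 2 ≤ 4 → met
3. condition 'holds client earnest money' holds; trust account balance $5,000 < $35,000 → not met
4. condition 'operates branch offices' does not hold → requirement n/a → met
5. designated managing brokers 1 < 2 → not met
6. errors-and-omissions coverage $850,000 < $900,000 → not met
7. continuing education 187 days ago vs limit 180 → not met
8. agency disclosure form absent → not met
9. condition 'manages rental property' holds; fair-housing training 560 days ago vs limit 540 → not met
Not met: 1, 3, 5, 6, 7, 8, 9

1, 3, 5, 6, 7, 8, 9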